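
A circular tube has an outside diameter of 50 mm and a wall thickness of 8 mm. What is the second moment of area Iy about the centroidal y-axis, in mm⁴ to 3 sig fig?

Iy ≈ 2.41 × 10⁵ mm⁴

Split into non-overlapping primitives; take the origin at the lower-left of the bounding box.
Outer circle: ⌀50, A = 1963.5 mm², x = 25 mm, Ī = 306 796 mm⁴.
Bore (subtracted): ⌀34, A = 907.92 mm², x = 25 mm, Ī = 65 597 mm⁴.
By symmetry the centroid is at mid-width, x̄ = 25 mm.
All pieces are centred on the centroidal y-axis, so I = ΣĪ (holes subtracted) = 241 199 mm⁴.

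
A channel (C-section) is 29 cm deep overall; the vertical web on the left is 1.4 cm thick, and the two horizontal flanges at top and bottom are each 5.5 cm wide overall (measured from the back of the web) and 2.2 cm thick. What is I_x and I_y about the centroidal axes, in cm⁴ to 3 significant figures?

I_x ≈ 6090 cm⁴, I_y ≈ 126 cm⁴

Break the section into simple shapes (no overlaps), measuring from the bottom-left corner of the bounding box.
Web: 1.4 × 29, A = 40.6 cm², y = 14.5 cm, Ī = 2845.4 cm⁴.
Top flange (beyond web): 4.1 × 2.2, A = 9.02 cm², y = 27.9 cm, Ī = 3.6381 cm⁴.
Bottom flange (beyond web): 4.1 × 2.2, A = 9.02 cm², y = 1.1 cm, Ī = 3.6381 cm⁴.
By symmetry the centroid is at mid-height, ȳ = 14.5 cm.
Transfer each piece to the centroidal x-axis using Ī + A·d² with d = y − 14.5:
  web: d = 0 cm → contributes +2845.4 cm⁴
  top flange (beyond web): d = 13.4 cm → contributes +1623.3 cm⁴
  bottom flange (beyond web): d = -13.4 cm → contributes +1623.3 cm⁴
Total I = 6091.9 cm⁴.
For the y-axis: x̄ = 1.546 cm.
Repeating about the centroidal y-axis gives I_y = 126.36 cm⁴.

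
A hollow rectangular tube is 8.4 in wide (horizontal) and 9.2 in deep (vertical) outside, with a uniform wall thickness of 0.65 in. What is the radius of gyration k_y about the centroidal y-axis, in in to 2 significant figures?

k_y ≈ 3.2 in

Decompose the section into non-overlapping parts with the origin at the bottom-left of its bounding rectangle.
Outer rectangle: 8.4 × 9.2, A = 77.28 in², x = 4.2 in, Ī = 454.4 in⁴.
Inner void (subtracted): 7.1 × 7.9, A = 56.09 in², x = 4.2 in, Ī = 235.6 in⁴.
By symmetry the centroid is at mid-width, x̄ = 4.2 in.
All pieces are centred on the centroidal y-axis, so I = ΣĪ (holes subtracted) = 218.8 in⁴.
Radius of gyration: k = √(I/A) = √(218.8 / 21.19) = 3.213 in.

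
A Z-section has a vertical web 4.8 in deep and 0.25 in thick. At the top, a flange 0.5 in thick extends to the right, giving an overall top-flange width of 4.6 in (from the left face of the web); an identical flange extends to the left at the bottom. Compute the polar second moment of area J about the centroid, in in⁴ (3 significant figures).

Treat the section as a set of non-overlapping primitives; coordinates are from the bounding-box lower-left.
Web: 0.25 × 4.8, A = 1.2 in², y = 2.4 in, Ī = 2.304 in⁴.
Top flange (beyond web): 4.35 × 0.5, A = 2.175 in², y = 4.55 in, Ī = 0.045313 in⁴.
Bottom flange (beyond web): 4.35 × 0.5, A = 2.175 in², y = 0.25 in, Ī = 0.045313 in⁴.
Centroid: ȳ = ΣA·y / ΣA = 2.4 in.
Transfer each piece to the centroidal x-axis using Ī + A·d² with d = y − 2.4:
  web: d = 0 in → contributes +2.304 in⁴
  top flange (beyond web): d = 2.15 in → contributes +10.099 in⁴
  bottom flange (beyond web): d = -2.15 in → contributes +10.099 in⁴
Total I = 22.503 in⁴.
For the y-axis: x̄ = 4.475 in.
Repeating about the centroidal y-axis gives I_y = 29.877 in⁴.
Polar second moment: J = I_x + I_y = 52.38 in⁴.

J ≈ 52.4 in⁴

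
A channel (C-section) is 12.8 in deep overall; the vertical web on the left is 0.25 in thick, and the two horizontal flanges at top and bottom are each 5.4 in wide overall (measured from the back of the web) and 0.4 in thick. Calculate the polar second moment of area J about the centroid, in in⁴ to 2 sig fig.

Treat the section as a set of non-overlapping primitives; coordinates are from the bounding-box lower-left.
Web: 0.25 × 12.8, A = 3.2 in², y = 6.4 in, Ī = 43.69 in⁴.
Top flange (beyond web): 5.15 × 0.4, A = 2.06 in², y = 12.6 in, Ī = 0.02747 in⁴.
Bottom flange (beyond web): 5.15 × 0.4, A = 2.06 in², y = 0.2 in, Ī = 0.02747 in⁴.
By symmetry the centroid is at mid-height, ȳ = 6.4 in.
Transfer each piece to the centroidal x-axis using Ī + A·d² with d = y − 6.4:
  web: d = 0 in → contributes +43.69 in⁴
  top flange (beyond web): d = 6.2 in → contributes +79.21 in⁴
  bottom flange (beyond web): d = -6.2 in → contributes +79.21 in⁴
Total I = 202.1 in⁴.
For the y-axis: x̄ = 1.645 in.
Repeating about the centroidal y-axis gives I_y = 22.25 in⁴.
Polar second moment: J = I_x + I_y = 224.4 in⁴.

J ≈ 220 in⁴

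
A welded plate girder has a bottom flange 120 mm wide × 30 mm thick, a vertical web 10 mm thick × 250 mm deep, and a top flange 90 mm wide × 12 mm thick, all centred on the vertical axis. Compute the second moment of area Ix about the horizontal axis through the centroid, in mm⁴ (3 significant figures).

Decompose the section into non-overlapping parts with the origin at the bottom-left of its bounding rectangle.
Bottom plate: 120 × 30, A = 3 600 mm², y = 15 mm, Ī = 270 000 mm⁴.
Web plate: 10 × 250, A = 2 500 mm², y = 155 mm, Ī = 13 020 833 mm⁴.
Top plate: 90 × 12, A = 1 080 mm², y = 286 mm, Ī = 12 960 mm⁴.
Centroid: ȳ = ΣA·y / ΣA = 104.51 mm.
Transfer each piece to the horizontal axis through the centroid using Ī + A·d² with d = y − 104.51:
  bottom plate: d = -89.51 mm → contributes +29 113 183 mm⁴
  web plate: d = 50.49 mm → contributes +19 393 997 mm⁴
  top plate: d = 181.49 mm → contributes +35 586 768 mm⁴
Total I = 84 093 948 mm⁴.

Ix ≈ 8.41 × 10⁷ mm⁴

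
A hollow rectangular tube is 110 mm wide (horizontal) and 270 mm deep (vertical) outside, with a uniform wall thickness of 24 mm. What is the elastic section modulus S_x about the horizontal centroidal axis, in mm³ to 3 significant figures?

S_x ≈ 9.18 × 10⁵ mm³

Split into non-overlapping primitives; take the origin at the lower-left of the bounding box.
Outer rectangle: 110 × 270, A = 29 700 mm², y = 135 mm, Ī = 180 427 500 mm⁴.
Inner void (subtracted): 62 × 222, A = 13 764 mm², y = 135 mm, Ī = 56 528 748 mm⁴.
By symmetry the centroid is at mid-height, ȳ = 135 mm.
All pieces are centred on the horizontal centroidal axis, so I = ΣĪ (holes subtracted) = 123 898 752 mm⁴.
Extreme fibre distance c = 135 mm; S = I/c = 917 769 mm³.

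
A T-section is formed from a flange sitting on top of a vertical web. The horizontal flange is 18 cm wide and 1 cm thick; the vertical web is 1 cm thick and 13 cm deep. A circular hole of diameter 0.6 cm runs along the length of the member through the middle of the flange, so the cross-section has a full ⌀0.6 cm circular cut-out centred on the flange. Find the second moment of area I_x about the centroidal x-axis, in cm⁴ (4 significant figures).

I_x ≈ 552.0 cm⁴

Decompose the section into non-overlapping parts with the origin at the bottom-left of its bounding rectangle.
Flange: 18 × 1, A = 18 cm², y = 13.5 cm, Ī = 1.5 cm⁴.
Web: 1 × 13, A = 13 cm², y = 6.5 cm, Ī = 183.083 cm⁴.
Hole (subtracted): ⌀0.6, A = 0.282743 cm², y = 13.5 cm, Ī = 0.00636173 cm⁴.
Centroid: ȳ = ΣA·y / ΣA = 10.5375 cm.
Transfer each piece to the centroidal x-axis using Ī + A·d² with d = y − 10.5375:
  flange: d = 2.9625 cm → contributes +159.476 cm⁴
  web: d = -4.0375 cm → contributes +395.001 cm⁴
  hole: d = 2.9625 cm → contributes −2.48784 cm⁴
Total I = 551.989 cm⁴.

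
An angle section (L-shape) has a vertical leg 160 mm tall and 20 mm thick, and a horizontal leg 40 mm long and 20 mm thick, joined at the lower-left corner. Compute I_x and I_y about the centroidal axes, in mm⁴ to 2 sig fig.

I_x ≈ 8.6 × 10⁶ mm⁴, I_y ≈ 2.6 × 10⁵ mm⁴

Decompose the section into non-overlapping parts with the origin at the bottom-left of its bounding rectangle.
Vertical leg: 20 × 160, A = 3 200 mm², y = 80 mm, Ī = 6 826 667 mm⁴.
Horizontal leg (remainder): 20 × 20, A = 400 mm², y = 10 mm, Ī = 13 333 mm⁴.
Centroid: ȳ = ΣA·y / ΣA = 72.22 mm.
Transfer each piece to the centroidal x-axis using Ī + A·d² with d = y − 72.22:
  vertical leg: d = 7.778 mm → contributes +7 020 247 mm⁴
  horizontal leg (remainder): d = -62.22 mm → contributes +1 561 975 mm⁴
Total I = 8 582 222 mm⁴.
For the y-axis: x̄ = 12.22 mm.
Repeating about the centroidal y-axis gives I_y = 262 222 mm⁴.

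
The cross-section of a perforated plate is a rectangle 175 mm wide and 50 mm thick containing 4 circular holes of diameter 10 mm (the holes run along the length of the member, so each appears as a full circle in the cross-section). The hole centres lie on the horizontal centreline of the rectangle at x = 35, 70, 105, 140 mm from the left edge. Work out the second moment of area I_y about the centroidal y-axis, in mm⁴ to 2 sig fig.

Treat the section as a set of non-overlapping primitives; coordinates are from the bounding-box lower-left.
Plate: 175 × 50, A = 8 750 mm², x = 87.5 mm, Ī = 22 330 729 mm⁴.
Hole 1 (subtracted): ⌀10, A = 78.54 mm², x = 35 mm, Ī = 490.9 mm⁴.
Hole 2 (subtracted): ⌀10, A = 78.54 mm², x = 70 mm, Ī = 490.9 mm⁴.
Hole 3 (subtracted): ⌀10, A = 78.54 mm², x = 105 mm, Ī = 490.9 mm⁴.
Hole 4 (subtracted): ⌀10, A = 78.54 mm², x = 140 mm, Ī = 490.9 mm⁴.
By symmetry the centroid is at mid-width, x̄ = 87.5 mm.
Transfer each piece to the centroidal y-axis using Ī + A·d² with d = x − 87.5:
  plate: d = 0 mm → contributes +22 330 729 mm⁴
  hole 1: d = -52.5 mm → contributes −216 966 mm⁴
  hole 2: d = -17.5 mm → contributes −24 544 mm⁴
  hole 3: d = 17.5 mm → contributes −24 544 mm⁴
  hole 4: d = 52.5 mm → contributes −216 966 mm⁴
Total I = 21 847 709 mm⁴.

I_y ≈ 2.2 × 10⁷ mm⁴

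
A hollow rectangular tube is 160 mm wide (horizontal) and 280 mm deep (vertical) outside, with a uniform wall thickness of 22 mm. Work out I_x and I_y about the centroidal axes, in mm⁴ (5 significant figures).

I_x ≈ 1.6563 × 10⁸ mm⁴, I_y ≈ 6.4876 × 10⁷ mm⁴

Decompose the section into non-overlapping parts with the origin at the bottom-left of its bounding rectangle.
Outer rectangle: 160 × 280, A = 44 800 mm², y = 140 mm, Ī = 292 693 333 mm⁴.
Inner void (subtracted): 116 × 236, A = 27 376 mm², y = 140 mm, Ī = 127 061 141 mm⁴.
By symmetry the centroid is at mid-height, ȳ = 140 mm.
All pieces are centred on the centroidal x-axis, so I = ΣĪ (holes subtracted) = 165 632 192 mm⁴.
Repeating about the centroidal y-axis gives I_y = 64 875 712 mm⁴.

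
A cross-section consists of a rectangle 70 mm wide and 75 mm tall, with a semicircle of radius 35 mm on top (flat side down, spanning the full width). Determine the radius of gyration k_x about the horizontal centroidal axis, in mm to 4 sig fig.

Split into non-overlapping primitives; take the origin at the lower-left of the bounding box.
Rectangular body: 70 × 75, A = 5 250 mm², y = 37.5 mm, Ī = 2 460 938 mm⁴.
Semicircular cap: semicircle r = 35, A = 1924.23 mm², y = 89.8545 mm, Ī = 164 704 mm⁴.
Centroid: ȳ = ΣA·y / ΣA = 51.5422 mm.
Transfer each piece to the horizontal centroidal axis using Ī + A·d² with d = y − 51.5422:
  rectangular body: d = -14.0422 mm → contributes +3 496 148 mm⁴
  semicircular cap: d = 38.3123 mm → contributes +2 989 141 mm⁴
Total I = 6 485 289 mm⁴.
Radius of gyration: k = √(I/A) = √(6 485 289 / 7174.23) = 30.0661 mm.

k_x ≈ 30.07 mm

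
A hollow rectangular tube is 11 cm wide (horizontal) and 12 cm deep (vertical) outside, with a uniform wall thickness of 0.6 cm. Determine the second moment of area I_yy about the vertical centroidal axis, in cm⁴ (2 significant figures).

I_yy ≈ 480 cm⁴

Treat the section as a set of non-overlapping primitives; coordinates are from the bounding-box lower-left.
Outer rectangle: 11 × 12, A = 132 cm², x = 5.5 cm, Ī = 1 331 cm⁴.
Inner void (subtracted): 9.8 × 10.8, A = 105.8 cm², x = 5.5 cm, Ī = 847.1 cm⁴.
By symmetry the centroid is at mid-width, x̄ = 5.5 cm.
All pieces are centred on the vertical centroidal axis, so I = ΣĪ (holes subtracted) = 483.9 cm⁴.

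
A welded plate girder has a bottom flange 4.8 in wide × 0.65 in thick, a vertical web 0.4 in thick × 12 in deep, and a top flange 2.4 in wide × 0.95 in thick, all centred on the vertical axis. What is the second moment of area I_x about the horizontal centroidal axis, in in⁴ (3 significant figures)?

I_x ≈ 276 in⁴

Split into non-overlapping primitives; take the origin at the lower-left of the bounding box.
Bottom plate: 4.8 × 0.65, A = 3.12 in², y = 0.325 in, Ī = 0.10985 in⁴.
Web plate: 0.4 × 12, A = 4.8 in², y = 6.65 in, Ī = 57.6 in⁴.
Top plate: 2.4 × 0.95, A = 2.28 in², y = 13.125 in, Ī = 0.17148 in⁴.
Centroid: ȳ = ΣA·y / ΣA = 6.1626 in.
Transfer each piece to the horizontal centroidal axis using Ī + A·d² with d = y − 6.1626:
  bottom plate: d = -5.8376 in → contributes +106.43 in⁴
  web plate: d = 0.48735 in → contributes +58.74 in⁴
  top plate: d = 6.9624 in → contributes +110.69 in⁴
Total I = 275.87 in⁴.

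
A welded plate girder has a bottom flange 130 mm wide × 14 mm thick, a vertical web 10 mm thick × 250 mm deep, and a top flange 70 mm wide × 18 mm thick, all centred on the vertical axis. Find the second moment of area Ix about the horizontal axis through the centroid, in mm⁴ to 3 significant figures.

Decompose the section into non-overlapping parts with the origin at the bottom-left of its bounding rectangle.
Bottom plate: 130 × 14, A = 1 820 mm², y = 7 mm, Ī = 29 727 mm⁴.
Web plate: 10 × 250, A = 2 500 mm², y = 139 mm, Ī = 13 020 833 mm⁴.
Top plate: 70 × 18, A = 1 260 mm², y = 273 mm, Ī = 34 020 mm⁴.
Centroid: ȳ = ΣA·y / ΣA = 126.2 mm.
Transfer each piece to the horizontal axis through the centroid using Ī + A·d² with d = y − 126.2:
  bottom plate: d = -119.2 mm → contributes +25 891 318 mm⁴
  web plate: d = 12.796 mm → contributes +13 430 158 mm⁴
  top plate: d = 146.8 mm → contributes +27 185 731 mm⁴
Total I = 66 507 207 mm⁴.

Ix ≈ 6.65 × 10⁷ mm⁴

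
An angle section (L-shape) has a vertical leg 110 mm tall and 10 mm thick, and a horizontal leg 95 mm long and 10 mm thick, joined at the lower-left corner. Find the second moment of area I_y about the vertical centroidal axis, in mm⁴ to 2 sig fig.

I_y ≈ 1.6 × 10⁶ mm⁴

Break the section into simple shapes (no overlaps), measuring from the bottom-left corner of the bounding box.
Vertical leg: 10 × 110, A = 1 100 mm², x = 5 mm, Ī = 9 167 mm⁴.
Horizontal leg (remainder): 85 × 10, A = 850 mm², x = 52.5 mm, Ī = 511 771 mm⁴.
Centroid: x̄ = ΣA·x / ΣA = 25.71 mm.
Transfer each piece to the vertical centroidal axis using Ī + A·d² with d = x − 25.71:
  vertical leg: d = -20.71 mm → contributes +480 739 mm⁴
  horizontal leg (remainder): d = 26.79 mm → contributes +1 122 041 mm⁴
Total I = 1 602 780 mm⁴.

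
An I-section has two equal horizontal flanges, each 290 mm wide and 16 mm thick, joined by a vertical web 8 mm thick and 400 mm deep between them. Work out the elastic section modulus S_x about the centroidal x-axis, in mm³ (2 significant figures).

S_x ≈ 2.1 × 10⁶ mm³

Treat the section as a set of non-overlapping primitives; coordinates are from the bounding-box lower-left.
Bottom flange: 290 × 16, A = 4 640 mm², y = 8 mm, Ī = 98 987 mm⁴.
Web: 8 × 400, A = 3 200 mm², y = 216 mm, Ī = 42 666 667 mm⁴.
Top flange: 290 × 16, A = 4 640 mm², y = 424 mm, Ī = 98 987 mm⁴.
By symmetry the centroid is at mid-height, ȳ = 216 mm.
Transfer each piece to the centroidal x-axis using Ī + A·d² with d = y − 216:
  bottom flange: d = -208 mm → contributes +200 843 947 mm⁴
  web: d = 0 mm → contributes +42 666 667 mm⁴
  top flange: d = 208 mm → contributes +200 843 947 mm⁴
Total I = 444 354 560 mm⁴.
Extreme fibre distance c = 216 mm; S = I/c = 2 057 197 mm³.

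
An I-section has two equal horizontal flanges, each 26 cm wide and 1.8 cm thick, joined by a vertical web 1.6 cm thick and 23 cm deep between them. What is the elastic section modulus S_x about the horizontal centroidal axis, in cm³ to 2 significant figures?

Break the section into simple shapes (no overlaps), measuring from the bottom-left corner of the bounding box.
Bottom flange: 26 × 1.8, A = 46.8 cm², y = 0.9 cm, Ī = 12.64 cm⁴.
Web: 1.6 × 23, A = 36.8 cm², y = 13.3 cm, Ī = 1 622 cm⁴.
Top flange: 26 × 1.8, A = 46.8 cm², y = 25.7 cm, Ī = 12.64 cm⁴.
By symmetry the centroid is at mid-height, ȳ = 13.3 cm.
Transfer each piece to the horizontal centroidal axis using Ī + A·d² with d = y − 13.3:
  bottom flange: d = -12.4 cm → contributes +7 209 cm⁴
  web: d = 0 cm → contributes +1 622 cm⁴
  top flange: d = 12.4 cm → contributes +7 209 cm⁴
Total I = 16 039 cm⁴.
Extreme fibre distance c = 13.3 cm; S = I/c = 1 206 cm³.

S_x ≈ 1200 cm³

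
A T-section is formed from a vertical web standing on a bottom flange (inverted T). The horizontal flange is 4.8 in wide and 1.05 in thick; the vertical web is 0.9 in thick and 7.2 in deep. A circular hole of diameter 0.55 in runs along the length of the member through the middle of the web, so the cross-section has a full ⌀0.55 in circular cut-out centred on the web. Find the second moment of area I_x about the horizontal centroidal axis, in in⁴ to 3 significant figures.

Split into non-overlapping primitives; take the origin at the lower-left of the bounding box.
Flange: 4.8 × 1.05, A = 5.04 in², y = 0.525 in, Ī = 0.46305 in⁴.
Web: 0.9 × 7.2, A = 6.48 in², y = 4.65 in, Ī = 27.994 in⁴.
Hole (subtracted): ⌀0.55, A = 0.23758 in², y = 4.65 in, Ī = 0.0044918 in⁴.
Centroid: ȳ = ΣA·y / ΣA = 2.8073 in.
Transfer each piece to the horizontal centroidal axis using Ī + A·d² with d = y − 2.8073:
  flange: d = -2.2823 in → contributes +26.716 in⁴
  web: d = 1.8427 in → contributes +49.996 in⁴
  hole: d = 1.8427 in → contributes −0.81121 in⁴
Total I = 75.901 in⁴.

I_x ≈ 75.9 in⁴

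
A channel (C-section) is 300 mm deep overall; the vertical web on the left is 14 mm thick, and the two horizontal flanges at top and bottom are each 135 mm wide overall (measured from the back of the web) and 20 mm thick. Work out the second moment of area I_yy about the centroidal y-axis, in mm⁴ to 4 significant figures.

I_yy ≈ 1.622 × 10⁷ mm⁴

Split into non-overlapping primitives; take the origin at the lower-left of the bounding box.
Web: 14 × 300, A = 4 200 mm², x = 7 mm, Ī = 68 600 mm⁴.
Top flange (beyond web): 121 × 20, A = 2 420 mm², x = 74.5 mm, Ī = 2 952 602 mm⁴.
Bottom flange (beyond web): 121 × 20, A = 2 420 mm², x = 74.5 mm, Ī = 2 952 602 mm⁴.
Centroid: x̄ = ΣA·x / ΣA = 43.1394 mm.
Transfer each piece to the centroidal y-axis using Ī + A·d² with d = x − 43.1394:
  web: d = -36.1394 mm → contributes +5 554 030 mm⁴
  top flange (beyond web): d = 31.3606 mm → contributes +5 332 644 mm⁴
  bottom flange (beyond web): d = 31.3606 mm → contributes +5 332 644 mm⁴
Total I = 16 219 318 mm⁴.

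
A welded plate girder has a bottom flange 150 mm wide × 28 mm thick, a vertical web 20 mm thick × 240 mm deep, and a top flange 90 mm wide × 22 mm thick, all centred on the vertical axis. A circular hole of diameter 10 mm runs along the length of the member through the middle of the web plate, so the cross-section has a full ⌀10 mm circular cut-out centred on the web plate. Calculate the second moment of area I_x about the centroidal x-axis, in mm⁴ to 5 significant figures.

I_x ≈ 1.2434 × 10⁸ mm⁴

Split into non-overlapping primitives; take the origin at the lower-left of the bounding box.
Bottom plate: 150 × 28, A = 4 200 mm², y = 14 mm, Ī = 274 400 mm⁴.
Web plate: 20 × 240, A = 4 800 mm², y = 148 mm, Ī = 23 040 000 mm⁴.
Top plate: 90 × 22, A = 1 980 mm², y = 279 mm, Ī = 79 860 mm⁴.
Hole (subtracted): ⌀10, A = 78.53982 mm², y = 148 mm, Ī = 490.8739 mm⁴.
Centroid: ȳ = ΣA·y / ΣA = 120.167 mm.
Transfer each piece to the centroidal x-axis using Ī + A·d² with d = y − 120.167:
  bottom plate: d = -106.167 mm → contributes +47 614 442 mm⁴
  web plate: d = 27.83297 mm → contributes +26 758 436 mm⁴
  top plate: d = 158.833 mm → contributes +50 031 126 mm⁴
  hole: d = 27.83297 mm → contributes −61333.64 mm⁴
Total I = 124 342 670 mm⁴.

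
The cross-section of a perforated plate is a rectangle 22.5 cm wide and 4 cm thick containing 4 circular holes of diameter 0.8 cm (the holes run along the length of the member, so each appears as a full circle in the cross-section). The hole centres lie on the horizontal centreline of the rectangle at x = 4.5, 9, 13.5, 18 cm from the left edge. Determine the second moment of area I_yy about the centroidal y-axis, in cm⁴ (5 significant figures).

Break the section into simple shapes (no overlaps), measuring from the bottom-left corner of the bounding box.
Plate: 22.5 × 4, A = 90 cm², x = 11.25 cm, Ī = 3796.875 cm⁴.
Hole 1 (subtracted): ⌀0.8, A = 0.5026548 cm², x = 4.5 cm, Ī = 0.02010619 cm⁴.
Hole 2 (subtracted): ⌀0.8, A = 0.5026548 cm², x = 9 cm, Ī = 0.02010619 cm⁴.
Hole 3 (subtracted): ⌀0.8, A = 0.5026548 cm², x = 13.5 cm, Ī = 0.02010619 cm⁴.
Hole 4 (subtracted): ⌀0.8, A = 0.5026548 cm², x = 18 cm, Ī = 0.02010619 cm⁴.
By symmetry the centroid is at mid-width, x̄ = 11.25 cm.
Transfer each piece to the centroidal y-axis using Ī + A·d² with d = x − 11.25:
  plate: d = 0 cm → contributes +3796.875 cm⁴
  hole 1: d = -6.75 cm → contributes −22.92232 cm⁴
  hole 2: d = -2.25 cm → contributes −2.564796 cm⁴
  hole 3: d = 2.25 cm → contributes −2.564796 cm⁴
  hole 4: d = 6.75 cm → contributes −22.92232 cm⁴
Total I = 3745.901 cm⁴.

I_yy ≈ 3745.9 cm⁴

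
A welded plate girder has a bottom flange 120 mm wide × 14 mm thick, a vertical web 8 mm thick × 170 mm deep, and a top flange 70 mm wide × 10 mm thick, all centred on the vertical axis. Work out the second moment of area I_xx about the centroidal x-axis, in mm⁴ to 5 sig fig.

I_xx ≈ 2.0957 × 10⁷ mm⁴

Decompose the section into non-overlapping parts with the origin at the bottom-left of its bounding rectangle.
Bottom plate: 120 × 14, A = 1 680 mm², y = 7 mm, Ī = 27 440 mm⁴.
Web plate: 8 × 170, A = 1 360 mm², y = 99 mm, Ī = 3 275 333 mm⁴.
Top plate: 70 × 10, A = 700 mm², y = 189 mm, Ī = 5833.333 mm⁴.
Centroid: ȳ = ΣA·y / ΣA = 74.51872 mm.
Transfer each piece to the centroidal x-axis using Ī + A·d² with d = y − 74.51872:
  bottom plate: d = -67.51872 mm → contributes +7 686 186 mm⁴
  web plate: d = 24.48128 mm → contributes +4 090 427 mm⁴
  top plate: d = 114.4813 mm → contributes +9 180 008 mm⁴
Total I = 20 956 620 mm⁴.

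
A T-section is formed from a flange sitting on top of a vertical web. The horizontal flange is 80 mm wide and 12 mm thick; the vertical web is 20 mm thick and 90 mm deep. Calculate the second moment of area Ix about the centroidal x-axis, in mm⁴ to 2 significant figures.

Treat the section as a set of non-overlapping primitives; coordinates are from the bounding-box lower-left.
Flange: 80 × 12, A = 960 mm², y = 96 mm, Ī = 11 520 mm⁴.
Web: 20 × 90, A = 1 800 mm², y = 45 mm, Ī = 1 215 000 mm⁴.
Centroid: ȳ = ΣA·y / ΣA = 62.74 mm.
Transfer each piece to the centroidal x-axis using Ī + A·d² with d = y − 62.74:
  flange: d = 33.26 mm → contributes +1 073 554 mm⁴
  web: d = -17.74 mm → contributes +1 781 418 mm⁴
Total I = 2 854 972 mm⁴.

Ix ≈ 2.9 × 10⁶ mm⁴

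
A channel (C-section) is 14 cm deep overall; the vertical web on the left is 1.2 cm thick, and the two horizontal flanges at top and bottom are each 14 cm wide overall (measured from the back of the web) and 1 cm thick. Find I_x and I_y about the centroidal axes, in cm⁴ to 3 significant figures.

Treat the section as a set of non-overlapping primitives; coordinates are from the bounding-box lower-left.
Web: 1.2 × 14, A = 16.8 cm², y = 7 cm, Ī = 274.4 cm⁴.
Top flange (beyond web): 12.8 × 1, A = 12.8 cm², y = 13.5 cm, Ī = 1.0667 cm⁴.
Bottom flange (beyond web): 12.8 × 1, A = 12.8 cm², y = 0.5 cm, Ī = 1.0667 cm⁴.
By symmetry the centroid is at mid-height, ȳ = 7 cm.
Transfer each piece to the centroidal x-axis using Ī + A·d² with d = y − 7:
  web: d = 0 cm → contributes +274.4 cm⁴
  top flange (beyond web): d = 6.5 cm → contributes +541.87 cm⁴
  bottom flange (beyond web): d = -6.5 cm → contributes +541.87 cm⁴
Total I = 1358.1 cm⁴.
For the y-axis: x̄ = 4.8264 cm.
Repeating about the centroidal y-axis gives I_y = 848.57 cm⁴.

I_x ≈ 1360 cm⁴, I_y ≈ 849 cm⁴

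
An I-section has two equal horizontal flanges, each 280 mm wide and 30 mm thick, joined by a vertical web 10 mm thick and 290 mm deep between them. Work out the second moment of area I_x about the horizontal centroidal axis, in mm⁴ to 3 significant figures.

I_x ≈ 4.52 × 10⁸ mm⁴

Break the section into simple shapes (no overlaps), measuring from the bottom-left corner of the bounding box.
Bottom flange: 280 × 30, A = 8 400 mm², y = 15 mm, Ī = 630 000 mm⁴.
Web: 10 × 290, A = 2 900 mm², y = 175 mm, Ī = 20 324 167 mm⁴.
Top flange: 280 × 30, A = 8 400 mm², y = 335 mm, Ī = 630 000 mm⁴.
By symmetry the centroid is at mid-height, ȳ = 175 mm.
Transfer each piece to the horizontal centroidal axis using Ī + A·d² with d = y − 175:
  bottom flange: d = -160 mm → contributes +215 670 000 mm⁴
  web: d = 0 mm → contributes +20 324 167 mm⁴
  top flange: d = 160 mm → contributes +215 670 000 mm⁴
Total I = 451 664 167 mm⁴.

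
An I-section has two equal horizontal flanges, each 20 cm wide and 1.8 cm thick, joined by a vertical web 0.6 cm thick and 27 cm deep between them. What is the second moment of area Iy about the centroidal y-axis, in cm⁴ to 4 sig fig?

Iy ≈ 2400 cm⁴

Treat the section as a set of non-overlapping primitives; coordinates are from the bounding-box lower-left.
Bottom flange: 20 × 1.8, A = 36 cm², x = 10 cm, Ī = 1 200 cm⁴.
Web: 0.6 × 27, A = 16.2 cm², x = 10 cm, Ī = 0.486 cm⁴.
Top flange: 20 × 1.8, A = 36 cm², x = 10 cm, Ī = 1 200 cm⁴.
By symmetry the centroid is at mid-width, x̄ = 10 cm.
All pieces are centred on the centroidal y-axis, so I = ΣĪ = 2400.49 cm⁴.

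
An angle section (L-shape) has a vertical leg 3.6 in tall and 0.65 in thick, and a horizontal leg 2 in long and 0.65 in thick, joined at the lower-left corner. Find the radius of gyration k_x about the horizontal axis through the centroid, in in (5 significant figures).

Decompose the section into non-overlapping parts with the origin at the bottom-left of its bounding rectangle.
Vertical leg: 0.65 × 3.6, A = 2.34 in², y = 1.8 in, Ī = 2.5272 in⁴.
Horizontal leg (remainder): 1.35 × 0.65, A = 0.8775 in², y = 0.325 in, Ī = 0.03089531 in⁴.
Centroid: ȳ = ΣA·y / ΣA = 1.397727 in.
Transfer each piece to the horizontal axis through the centroid using Ī + A·d² with d = y − 1.397727:
  vertical leg: d = 0.4022727 in → contributes +2.905867 in⁴
  horizontal leg (remainder): d = -1.072727 in → contributes +1.040673 in⁴
Total I = 3.94654 in⁴.
Radius of gyration: k = √(I/A) = √(3.94654 / 3.2175) = 1.107513 in.

k_x ≈ 1.1075 in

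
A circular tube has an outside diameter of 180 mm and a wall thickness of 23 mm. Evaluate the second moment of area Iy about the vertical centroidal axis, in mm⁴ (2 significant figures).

Iy ≈ 3.6 × 10⁷ mm⁴

Break the section into simple shapes (no overlaps), measuring from the bottom-left corner of the bounding box.
Outer circle: ⌀180, A = 25 447 mm², x = 90 mm, Ī = 51 529 974 mm⁴.
Bore (subtracted): ⌀134, A = 14 103 mm², x = 90 mm, Ī = 15 826 653 mm⁴.
By symmetry the centroid is at mid-width, x̄ = 90 mm.
All pieces are centred on the vertical centroidal axis, so I = ΣĪ (holes subtracted) = 35 703 320 mm⁴.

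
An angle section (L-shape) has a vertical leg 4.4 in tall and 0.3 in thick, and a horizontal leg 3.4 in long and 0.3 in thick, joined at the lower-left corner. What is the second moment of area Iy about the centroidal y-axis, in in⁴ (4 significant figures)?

Iy ≈ 2.331 in⁴

Break the section into simple shapes (no overlaps), measuring from the bottom-left corner of the bounding box.
Vertical leg: 0.3 × 4.4, A = 1.32 in², x = 0.15 in, Ī = 0.0099 in⁴.
Horizontal leg (remainder): 3.1 × 0.3, A = 0.93 in², x = 1.85 in, Ī = 0.744775 in⁴.
Centroid: x̄ = ΣA·x / ΣA = 0.852667 in.
Transfer each piece to the centroidal y-axis using Ī + A·d² with d = x − 0.852667:
  vertical leg: d = -0.702667 in → contributes +0.661637 in⁴
  horizontal leg (remainder): d = 0.997333 in → contributes +1.66982 in⁴
Total I = 2.33146 in⁴.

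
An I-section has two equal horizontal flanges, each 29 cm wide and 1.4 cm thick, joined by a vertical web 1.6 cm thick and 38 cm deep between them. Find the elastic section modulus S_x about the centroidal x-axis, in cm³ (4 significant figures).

S_x ≈ 1904 cm³

Decompose the section into non-overlapping parts with the origin at the bottom-left of its bounding rectangle.
Bottom flange: 29 × 1.4, A = 40.6 cm², y = 0.7 cm, Ī = 6.63133 cm⁴.
Web: 1.6 × 38, A = 60.8 cm², y = 20.4 cm, Ī = 7316.27 cm⁴.
Top flange: 29 × 1.4, A = 40.6 cm², y = 40.1 cm, Ī = 6.63133 cm⁴.
By symmetry the centroid is at mid-height, ȳ = 20.4 cm.
Transfer each piece to the centroidal x-axis using Ī + A·d² with d = y − 20.4:
  bottom flange: d = -19.7 cm → contributes +15763.1 cm⁴
  web: d = 0 cm → contributes +7316.27 cm⁴
  top flange: d = 19.7 cm → contributes +15763.1 cm⁴
Total I = 38842.4 cm⁴.
Extreme fibre distance c = 20.4 cm; S = I/c = 1904.04 cm³.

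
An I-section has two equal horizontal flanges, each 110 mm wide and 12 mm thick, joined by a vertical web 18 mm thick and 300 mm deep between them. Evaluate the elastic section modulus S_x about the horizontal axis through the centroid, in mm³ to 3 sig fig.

S_x ≈ 6.47 × 10⁵ mm³

Decompose the section into non-overlapping parts with the origin at the bottom-left of its bounding rectangle.
Bottom flange: 110 × 12, A = 1 320 mm², y = 6 mm, Ī = 15 840 mm⁴.
Web: 18 × 300, A = 5 400 mm², y = 162 mm, Ī = 40 500 000 mm⁴.
Top flange: 110 × 12, A = 1 320 mm², y = 318 mm, Ī = 15 840 mm⁴.
By symmetry the centroid is at mid-height, ȳ = 162 mm.
Transfer each piece to the horizontal axis through the centroid using Ī + A·d² with d = y − 162:
  bottom flange: d = -156 mm → contributes +32 139 360 mm⁴
  web: d = 0 mm → contributes +40 500 000 mm⁴
  top flange: d = 156 mm → contributes +32 139 360 mm⁴
Total I = 104 778 720 mm⁴.
Extreme fibre distance c = 162 mm; S = I/c = 646 782 mm³.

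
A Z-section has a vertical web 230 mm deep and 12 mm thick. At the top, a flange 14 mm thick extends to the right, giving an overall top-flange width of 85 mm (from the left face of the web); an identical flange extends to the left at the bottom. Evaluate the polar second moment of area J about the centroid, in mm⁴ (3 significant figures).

J ≈ 4.07 × 10⁷ mm⁴

Split into non-overlapping primitives; take the origin at the lower-left of the bounding box.
Web: 12 × 230, A = 2 760 mm², y = 115 mm, Ī = 12 167 000 mm⁴.
Top flange (beyond web): 73 × 14, A = 1 022 mm², y = 223 mm, Ī = 16 693 mm⁴.
Bottom flange (beyond web): 73 × 14, A = 1 022 mm², y = 7 mm, Ī = 16 693 mm⁴.
Centroid: ȳ = ΣA·y / ΣA = 115 mm.
Transfer each piece to the centroidal x-axis using Ī + A·d² with d = y − 115:
  web: d = 0 mm → contributes +12 167 000 mm⁴
  top flange (beyond web): d = 108 mm → contributes +11 937 301 mm⁴
  bottom flange (beyond web): d = -108 mm → contributes +11 937 301 mm⁴
Total I = 36 041 601 mm⁴.
For the y-axis: x̄ = 79 mm.
Repeating about the centroidal y-axis gives I_y = 4 632 801 mm⁴.
Polar second moment: J = I_x + I_y = 40 674 403 mm⁴.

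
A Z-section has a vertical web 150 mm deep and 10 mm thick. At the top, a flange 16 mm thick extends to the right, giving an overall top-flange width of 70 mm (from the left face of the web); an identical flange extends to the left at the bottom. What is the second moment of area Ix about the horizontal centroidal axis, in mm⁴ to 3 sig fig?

Split into non-overlapping primitives; take the origin at the lower-left of the bounding box.
Web: 10 × 150, A = 1 500 mm², y = 75 mm, Ī = 2 812 500 mm⁴.
Top flange (beyond web): 60 × 16, A = 960 mm², y = 142 mm, Ī = 20 480 mm⁴.
Bottom flange (beyond web): 60 × 16, A = 960 mm², y = 8 mm, Ī = 20 480 mm⁴.
Centroid: ȳ = ΣA·y / ΣA = 75 mm.
Transfer each piece to the horizontal centroidal axis using Ī + A·d² with d = y − 75:
  web: d = 0 mm → contributes +2 812 500 mm⁴
  top flange (beyond web): d = 67 mm → contributes +4 329 920 mm⁴
  bottom flange (beyond web): d = -67 mm → contributes +4 329 920 mm⁴
Total I = 11 472 340 mm⁴.

Ix ≈ 1.15 × 10⁷ mm⁴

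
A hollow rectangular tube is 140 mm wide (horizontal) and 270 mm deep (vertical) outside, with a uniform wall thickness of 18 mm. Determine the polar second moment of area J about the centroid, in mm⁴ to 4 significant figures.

Break the section into simple shapes (no overlaps), measuring from the bottom-left corner of the bounding box.
Outer rectangle: 140 × 270, A = 37 800 mm², y = 135 mm, Ī = 229 635 000 mm⁴.
Inner void (subtracted): 104 × 234, A = 24 336 mm², y = 135 mm, Ī = 111 045 168 mm⁴.
By symmetry the centroid is at mid-height, ȳ = 135 mm.
All pieces are centred on the centroidal x-axis, so I = ΣĪ (holes subtracted) = 118 589 832 mm⁴.
Repeating about the centroidal y-axis gives I_y = 39 805 152 mm⁴.
Polar second moment: J = I_x + I_y = 158 394 984 mm⁴.

J ≈ 1.584 × 10⁸ mm⁴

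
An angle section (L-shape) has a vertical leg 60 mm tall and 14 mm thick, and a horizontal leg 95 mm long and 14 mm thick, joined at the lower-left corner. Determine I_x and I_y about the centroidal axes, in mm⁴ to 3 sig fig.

I_x ≈ 5.26 × 10⁵ mm⁴, I_y ≈ 1.72 × 10⁶ mm⁴

Treat the section as a set of non-overlapping primitives; coordinates are from the bounding-box lower-left.
Vertical leg: 14 × 60, A = 840 mm², y = 30 mm, Ī = 252 000 mm⁴.
Horizontal leg (remainder): 81 × 14, A = 1 134 mm², y = 7 mm, Ī = 18 522 mm⁴.
Centroid: ȳ = ΣA·y / ΣA = 16.787 mm.
Transfer each piece to the centroidal x-axis using Ī + A·d² with d = y − 16.787:
  vertical leg: d = 13.213 mm → contributes +398 645 mm⁴
  horizontal leg (remainder): d = -9.7872 mm → contributes +127 148 mm⁴
Total I = 525 793 mm⁴.
For the y-axis: x̄ = 34.287 mm.
Repeating about the centroidal y-axis gives I_y = 1 722 495 mm⁴.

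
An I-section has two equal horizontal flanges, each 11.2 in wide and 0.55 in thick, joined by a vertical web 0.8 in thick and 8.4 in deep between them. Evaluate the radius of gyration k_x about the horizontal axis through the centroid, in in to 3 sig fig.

Break the section into simple shapes (no overlaps), measuring from the bottom-left corner of the bounding box.
Bottom flange: 11.2 × 0.55, A = 6.16 in², y = 0.275 in, Ī = 0.15528 in⁴.
Web: 0.8 × 8.4, A = 6.72 in², y = 4.75 in, Ī = 39.514 in⁴.
Top flange: 11.2 × 0.55, A = 6.16 in², y = 9.225 in, Ī = 0.15528 in⁴.
By symmetry the centroid is at mid-height, ȳ = 4.75 in.
Transfer each piece to the horizontal axis through the centroid using Ī + A·d² with d = y − 4.75:
  bottom flange: d = -4.475 in → contributes +123.51 in⁴
  web: d = 0 in → contributes +39.514 in⁴
  top flange: d = 4.475 in → contributes +123.51 in⁴
Total I = 286.54 in⁴.
Radius of gyration: k = √(I/A) = √(286.54 / 19.04) = 3.8794 in.

k_x ≈ 3.88 in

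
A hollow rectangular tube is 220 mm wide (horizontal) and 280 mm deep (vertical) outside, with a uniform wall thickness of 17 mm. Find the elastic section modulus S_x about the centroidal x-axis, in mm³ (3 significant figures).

S_x ≈ 1.23 × 10⁶ mm³

Split into non-overlapping primitives; take the origin at the lower-left of the bounding box.
Outer rectangle: 220 × 280, A = 61 600 mm², y = 140 mm, Ī = 402 453 333 mm⁴.
Inner void (subtracted): 186 × 246, A = 45 756 mm², y = 140 mm, Ī = 230 747 508 mm⁴.
By symmetry the centroid is at mid-height, ȳ = 140 mm.
All pieces are centred on the centroidal x-axis, so I = ΣĪ (holes subtracted) = 171 705 825 mm⁴.
Extreme fibre distance c = 140 mm; S = I/c = 1 226 470 mm³.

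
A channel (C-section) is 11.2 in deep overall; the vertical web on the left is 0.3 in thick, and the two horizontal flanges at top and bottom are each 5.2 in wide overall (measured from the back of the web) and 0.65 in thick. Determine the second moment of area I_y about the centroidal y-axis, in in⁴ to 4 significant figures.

I_y ≈ 27.64 in⁴

Decompose the section into non-overlapping parts with the origin at the bottom-left of its bounding rectangle.
Web: 0.3 × 11.2, A = 3.36 in², x = 0.15 in, Ī = 0.0252 in⁴.
Top flange (beyond web): 4.9 × 0.65, A = 3.185 in², x = 2.75 in, Ī = 6.37265 in⁴.
Bottom flange (beyond web): 4.9 × 0.65, A = 3.185 in², x = 2.75 in, Ī = 6.37265 in⁴.
Centroid: x̄ = ΣA·x / ΣA = 1.85216 in.
Transfer each piece to the centroidal y-axis using Ī + A·d² with d = x − 1.85216:
  web: d = -1.70216 in → contributes +9.76027 in⁴
  top flange (beyond web): d = 0.897842 in → contributes +8.94015 in⁴
  bottom flange (beyond web): d = 0.897842 in → contributes +8.94015 in⁴
Total I = 27.6406 in⁴.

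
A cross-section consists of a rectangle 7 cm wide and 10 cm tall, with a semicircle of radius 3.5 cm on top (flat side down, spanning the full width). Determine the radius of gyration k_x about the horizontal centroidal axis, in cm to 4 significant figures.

k_x ≈ 3.720 cm

Decompose the section into non-overlapping parts with the origin at the bottom-left of its bounding rectangle.
Rectangular body: 7 × 10, A = 70 cm², y = 5 cm, Ī = 583.333 cm⁴.
Semicircular cap: semicircle r = 3.5, A = 19.2423 cm², y = 11.4854 cm, Ī = 16.4704 cm⁴.
Centroid: ȳ = ΣA·y / ΣA = 6.39838 cm.
Transfer each piece to the horizontal centroidal axis using Ī + A·d² with d = y − 6.39838:
  rectangular body: d = -1.39838 cm → contributes +720.216 cm⁴
  semicircular cap: d = 5.08707 cm → contributes +514.426 cm⁴
Total I = 1234.64 cm⁴.
Radius of gyration: k = √(I/A) = √(1234.64 / 89.2423) = 3.71951 cm.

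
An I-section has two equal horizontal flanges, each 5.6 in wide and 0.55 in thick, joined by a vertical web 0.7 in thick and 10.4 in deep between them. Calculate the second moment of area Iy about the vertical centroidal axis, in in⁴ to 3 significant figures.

Iy ≈ 16.4 in⁴

Break the section into simple shapes (no overlaps), measuring from the bottom-left corner of the bounding box.
Bottom flange: 5.6 × 0.55, A = 3.08 in², x = 2.8 in, Ī = 8.0491 in⁴.
Web: 0.7 × 10.4, A = 7.28 in², x = 2.8 in, Ī = 0.29727 in⁴.
Top flange: 5.6 × 0.55, A = 3.08 in², x = 2.8 in, Ī = 8.0491 in⁴.
By symmetry the centroid is at mid-width, x̄ = 2.8 in.
All pieces are centred on the vertical centroidal axis, so I = ΣĪ = 16.395 in⁴.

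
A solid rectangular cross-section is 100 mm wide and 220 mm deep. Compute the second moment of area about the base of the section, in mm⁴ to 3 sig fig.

I_base ≈ 3.55 × 10⁸ mm⁴

The section: 100 × 220, A = 22 000 mm², y = 110 mm, Ī = 88 733 333 mm⁴.
Transfer it to the bottom edge using Ī + A·d² with d = y − 0:
  the section: d = 110 mm → contributes +354 933 333 mm⁴
Total I = 354 933 333 mm⁴.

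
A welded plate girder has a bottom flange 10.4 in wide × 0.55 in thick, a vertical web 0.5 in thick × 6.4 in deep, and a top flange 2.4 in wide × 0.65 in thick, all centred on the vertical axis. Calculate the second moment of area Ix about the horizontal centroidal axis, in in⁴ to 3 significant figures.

Treat the section as a set of non-overlapping primitives; coordinates are from the bounding-box lower-left.
Bottom plate: 10.4 × 0.55, A = 5.72 in², y = 0.275 in, Ī = 0.14419 in⁴.
Web plate: 0.5 × 6.4, A = 3.2 in², y = 3.75 in, Ī = 10.923 in⁴.
Top plate: 2.4 × 0.65, A = 1.56 in², y = 7.275 in, Ī = 0.054925 in⁴.
Centroid: ȳ = ΣA·y / ΣA = 2.3781 in.
Transfer each piece to the horizontal centroidal axis using Ī + A·d² with d = y − 2.3781:
  bottom plate: d = -2.1031 in → contributes +25.443 in⁴
  web plate: d = 1.3719 in → contributes +16.946 in⁴
  top plate: d = 4.8969 in → contributes +37.464 in⁴
Total I = 79.852 in⁴.

Ix ≈ 79.9 in⁴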